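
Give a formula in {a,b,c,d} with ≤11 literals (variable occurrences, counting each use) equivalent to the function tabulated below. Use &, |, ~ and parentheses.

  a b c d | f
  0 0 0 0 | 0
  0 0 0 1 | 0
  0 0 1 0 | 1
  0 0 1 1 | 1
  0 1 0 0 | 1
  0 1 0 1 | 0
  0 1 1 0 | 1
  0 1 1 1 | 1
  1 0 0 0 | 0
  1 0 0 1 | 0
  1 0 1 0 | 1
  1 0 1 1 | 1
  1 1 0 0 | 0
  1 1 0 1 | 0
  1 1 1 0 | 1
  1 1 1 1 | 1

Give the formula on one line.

(c | (~d & (~a & (c | ((b | a) & (~d | a))))))

  ~d = 1010101010101010
  ~a = 1111111100000000
  (b | a) = 0000111111111111
  (~d | a) = 1010101011111111
  ((b | a) & (~d | a)) = 0000101011111111
  (c | ((b | a) & (~d | a))) = 0011101111111111
  (~a & (c | ((b | a) & (~d | a)))) = 0011101100000000
  (~d & (~a & (c | ((b | a) & (~d | a))))) = 0010101000000000
  (c | (~d & (~a & (c | ((b | a) & (~d | a)))))) = 0011101100110011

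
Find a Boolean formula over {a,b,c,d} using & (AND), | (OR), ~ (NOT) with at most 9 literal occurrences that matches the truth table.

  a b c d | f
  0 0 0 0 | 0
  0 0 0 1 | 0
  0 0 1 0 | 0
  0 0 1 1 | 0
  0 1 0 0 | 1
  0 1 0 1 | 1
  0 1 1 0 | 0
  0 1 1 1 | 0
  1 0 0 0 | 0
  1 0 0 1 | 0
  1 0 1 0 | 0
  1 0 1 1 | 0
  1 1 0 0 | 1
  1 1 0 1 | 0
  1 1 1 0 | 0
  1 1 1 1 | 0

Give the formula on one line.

  ~a = 1111111100000000
  ~d = 1010101010101010
  (c | ~d) = 1011101110111011
  (~a | (c | ~d)) = 1111111110111011
  (b & (~a | (c | ~d))) = 0000111100001011
  ~c = 1100110011001100
  (b | c) = 0011111100111111
  (~c & (b | c)) = 0000110000001100
  ((b & (~a | (c | ~d))) & (~c & (b | c))) = 0000110000001000

((b & (~a | (c | ~d))) & (~c & (b | c)))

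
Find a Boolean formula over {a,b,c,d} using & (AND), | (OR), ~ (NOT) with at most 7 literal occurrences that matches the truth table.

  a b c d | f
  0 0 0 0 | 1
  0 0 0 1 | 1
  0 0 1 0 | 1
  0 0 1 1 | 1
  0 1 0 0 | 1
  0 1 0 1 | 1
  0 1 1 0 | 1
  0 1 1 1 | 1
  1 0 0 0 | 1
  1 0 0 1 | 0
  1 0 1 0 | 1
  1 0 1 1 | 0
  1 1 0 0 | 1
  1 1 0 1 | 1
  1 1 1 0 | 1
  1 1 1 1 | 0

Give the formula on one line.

  ~d = 1010101010101010
  ~c = 1100110011001100
  (~d | ~c) = 1110111011101110
  (b & (~d | ~c)) = 0000111000001110
  ~a = 1111111100000000
  ((b & (~d | ~c)) | ~a) = 1111111100001110
  (((b & (~d | ~c)) | ~a) | ~d) = 1111111110101110

(((b & (~d | ~c)) | ~a) | ~d)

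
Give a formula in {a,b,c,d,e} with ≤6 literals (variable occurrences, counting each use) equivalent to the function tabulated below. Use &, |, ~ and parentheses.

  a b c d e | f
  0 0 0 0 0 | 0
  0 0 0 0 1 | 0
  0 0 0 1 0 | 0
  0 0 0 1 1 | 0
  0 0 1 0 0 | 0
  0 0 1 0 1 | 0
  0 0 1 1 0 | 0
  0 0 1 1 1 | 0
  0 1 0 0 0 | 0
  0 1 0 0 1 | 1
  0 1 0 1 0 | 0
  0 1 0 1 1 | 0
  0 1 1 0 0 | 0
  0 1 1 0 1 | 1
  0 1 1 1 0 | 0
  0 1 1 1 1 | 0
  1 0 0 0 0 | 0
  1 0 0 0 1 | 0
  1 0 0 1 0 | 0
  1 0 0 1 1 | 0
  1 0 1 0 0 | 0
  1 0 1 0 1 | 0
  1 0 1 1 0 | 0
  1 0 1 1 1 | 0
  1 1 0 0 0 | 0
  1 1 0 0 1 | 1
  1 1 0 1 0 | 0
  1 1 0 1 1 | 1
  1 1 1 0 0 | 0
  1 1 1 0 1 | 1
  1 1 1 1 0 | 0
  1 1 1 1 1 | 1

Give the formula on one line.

  ~b = 11111111000000001111111100000000
  (e | ~b) = 11111111010101011111111101010101
  ~d = 11001100110011001100110011001100
  (~b | a) = 11111111000000001111111111111111
  (~d | (~b | a)) = 11111111110011001111111111111111
  (b & (~d | (~b | a))) = 00000000110011000000000011111111
  ((e | ~b) & (b & (~d | (~b | a)))) = 00000000010001000000000001010101

((e | ~b) & (b & (~d | (~b | a))))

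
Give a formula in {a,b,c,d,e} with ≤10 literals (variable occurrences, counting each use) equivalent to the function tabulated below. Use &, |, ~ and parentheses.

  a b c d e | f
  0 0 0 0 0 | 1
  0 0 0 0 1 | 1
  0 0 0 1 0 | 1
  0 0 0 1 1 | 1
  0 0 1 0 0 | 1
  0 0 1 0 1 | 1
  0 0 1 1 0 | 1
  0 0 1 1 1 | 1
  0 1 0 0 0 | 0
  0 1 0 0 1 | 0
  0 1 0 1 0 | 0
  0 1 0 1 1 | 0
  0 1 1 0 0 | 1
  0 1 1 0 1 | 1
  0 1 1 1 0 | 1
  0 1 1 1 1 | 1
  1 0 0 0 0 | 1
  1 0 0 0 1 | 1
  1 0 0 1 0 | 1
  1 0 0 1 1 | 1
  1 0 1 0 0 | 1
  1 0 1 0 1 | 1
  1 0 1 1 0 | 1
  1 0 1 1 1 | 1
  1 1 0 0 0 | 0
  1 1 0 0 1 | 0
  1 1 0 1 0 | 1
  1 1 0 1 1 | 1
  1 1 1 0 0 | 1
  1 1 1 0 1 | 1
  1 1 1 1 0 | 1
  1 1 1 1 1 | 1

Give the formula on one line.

  (e | c) = 01011111010111110101111101011111
  (d & (e | c)) = 00010011000100110001001100010011
  ((d & (e | c)) & a) = 00000000000000000001001100010011
  ~b = 11111111000000001111111100000000
  (~b | c) = 11111111000011111111111100001111
  (((d & (e | c)) & a) | (~b | c)) = 11111111000011111111111100011111
  (~b | d) = 11111111001100111111111100110011
  (a & (~b | d)) = 00000000000000001111111100110011
  ((((d & (e | c)) & a) | (~b | c)) | (a & (~b | d))) = 11111111000011111111111100111111

((((d & (e | c)) & a) | (~b | c)) | (a & (~b | d)))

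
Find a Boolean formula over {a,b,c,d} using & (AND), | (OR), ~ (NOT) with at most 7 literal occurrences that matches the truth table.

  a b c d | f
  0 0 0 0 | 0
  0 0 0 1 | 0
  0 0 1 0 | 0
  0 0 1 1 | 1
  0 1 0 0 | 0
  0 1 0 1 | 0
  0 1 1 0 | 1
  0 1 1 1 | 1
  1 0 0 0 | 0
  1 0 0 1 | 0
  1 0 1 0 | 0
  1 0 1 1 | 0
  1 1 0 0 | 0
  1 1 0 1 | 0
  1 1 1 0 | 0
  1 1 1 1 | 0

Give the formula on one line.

  ~a = 1111111100000000
  (b & ~a) = 0000111100000000
  ((b & ~a) | d) = 0101111101010101
  (((b & ~a) | d) & ~a) = 0101111100000000
  (c & ~a) = 0011001100000000
  ((((b & ~a) | d) & ~a) & (c & ~a)) = 0001001100000000

((((b & ~a) | d) & ~a) & (c & ~a))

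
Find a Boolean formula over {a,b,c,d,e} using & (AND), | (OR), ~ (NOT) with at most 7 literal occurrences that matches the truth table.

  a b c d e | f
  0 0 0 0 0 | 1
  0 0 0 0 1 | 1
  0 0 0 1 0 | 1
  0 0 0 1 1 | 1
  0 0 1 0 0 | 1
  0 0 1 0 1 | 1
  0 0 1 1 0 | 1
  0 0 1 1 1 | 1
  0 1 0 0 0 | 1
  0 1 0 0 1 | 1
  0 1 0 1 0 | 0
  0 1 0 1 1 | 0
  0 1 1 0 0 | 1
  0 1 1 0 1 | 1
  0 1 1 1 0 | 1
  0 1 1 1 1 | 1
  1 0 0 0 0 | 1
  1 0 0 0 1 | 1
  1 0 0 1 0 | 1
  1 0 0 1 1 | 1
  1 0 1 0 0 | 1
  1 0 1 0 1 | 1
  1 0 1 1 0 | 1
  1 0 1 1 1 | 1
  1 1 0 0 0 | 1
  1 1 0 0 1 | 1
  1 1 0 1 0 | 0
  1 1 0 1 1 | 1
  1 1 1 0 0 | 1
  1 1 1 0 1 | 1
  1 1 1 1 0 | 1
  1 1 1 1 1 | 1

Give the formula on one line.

(~d | (~b | (c | ((~c & e) & a))))

  ~d = 11001100110011001100110011001100
  ~b = 11111111000000001111111100000000
  ~c = 11110000111100001111000011110000
  (~c & e) = 01010000010100000101000001010000
  ((~c & e) & a) = 00000000000000000101000001010000
  (c | ((~c & e) & a)) = 00001111000011110101111101011111
  (~b | (c | ((~c & e) & a))) = 11111111000011111111111101011111
  (~d | (~b | (c | ((~c & e) & a)))) = 11111111110011111111111111011111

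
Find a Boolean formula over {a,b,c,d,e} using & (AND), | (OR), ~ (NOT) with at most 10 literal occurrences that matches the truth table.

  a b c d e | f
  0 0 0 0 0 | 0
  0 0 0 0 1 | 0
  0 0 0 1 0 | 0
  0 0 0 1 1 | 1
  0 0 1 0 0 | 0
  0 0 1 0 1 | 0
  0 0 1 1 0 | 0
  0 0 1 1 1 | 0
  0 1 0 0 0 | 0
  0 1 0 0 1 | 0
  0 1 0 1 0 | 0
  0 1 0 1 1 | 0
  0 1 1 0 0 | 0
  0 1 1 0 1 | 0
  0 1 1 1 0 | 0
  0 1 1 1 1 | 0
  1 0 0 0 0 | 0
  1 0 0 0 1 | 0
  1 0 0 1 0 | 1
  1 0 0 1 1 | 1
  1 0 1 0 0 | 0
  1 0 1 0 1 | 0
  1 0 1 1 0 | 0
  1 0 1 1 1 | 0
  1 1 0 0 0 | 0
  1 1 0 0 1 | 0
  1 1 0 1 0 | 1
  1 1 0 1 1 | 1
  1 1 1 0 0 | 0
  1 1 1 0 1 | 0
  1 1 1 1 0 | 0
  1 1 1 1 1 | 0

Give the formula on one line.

  ~c = 11110000111100001111000011110000
  (~c & a) = 00000000000000001111000011110000
  ~b = 11111111000000001111111100000000
  (e | a) = 01010101010101011111111111111111
  (~b & (e | a)) = 01010101000000001111111100000000
  ((~c & a) | (~b & (e | a))) = 01010101000000001111111111110000
  (a | ~b) = 11111111000000001111111111111111
  (~c & (a | ~b)) = 11110000000000001111000011110000
  (((~c & a) | (~b & (e | a))) & (~c & (a | ~b))) = 01010000000000001111000011110000
  (d & (((~c & a) | (~b & (e | a))) & (~c & (a | ~b)))) = 00010000000000000011000000110000

(d & (((~c & a) | (~b & (e | a))) & (~c & (a | ~b))))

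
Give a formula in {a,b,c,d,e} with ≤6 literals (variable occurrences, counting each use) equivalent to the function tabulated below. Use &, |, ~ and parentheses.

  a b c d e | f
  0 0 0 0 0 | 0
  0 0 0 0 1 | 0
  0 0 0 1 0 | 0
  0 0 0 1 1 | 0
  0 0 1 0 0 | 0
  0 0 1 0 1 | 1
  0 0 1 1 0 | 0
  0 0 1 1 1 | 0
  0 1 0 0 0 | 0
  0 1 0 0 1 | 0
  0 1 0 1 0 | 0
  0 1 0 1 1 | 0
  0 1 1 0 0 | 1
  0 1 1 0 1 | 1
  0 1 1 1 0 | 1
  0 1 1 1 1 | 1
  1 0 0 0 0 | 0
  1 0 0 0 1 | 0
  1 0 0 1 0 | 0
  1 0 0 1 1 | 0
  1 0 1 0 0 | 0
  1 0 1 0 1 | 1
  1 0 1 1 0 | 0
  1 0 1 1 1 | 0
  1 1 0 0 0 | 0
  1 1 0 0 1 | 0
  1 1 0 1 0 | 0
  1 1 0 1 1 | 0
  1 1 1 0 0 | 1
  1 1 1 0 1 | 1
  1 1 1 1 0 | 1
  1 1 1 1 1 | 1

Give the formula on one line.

(c & ((e & ~d) | b))

  ~d = 11001100110011001100110011001100
  (e & ~d) = 01000100010001000100010001000100
  ((e & ~d) | b) = 01000100111111110100010011111111
  (c & ((e & ~d) | b)) = 00000100000011110000010000001111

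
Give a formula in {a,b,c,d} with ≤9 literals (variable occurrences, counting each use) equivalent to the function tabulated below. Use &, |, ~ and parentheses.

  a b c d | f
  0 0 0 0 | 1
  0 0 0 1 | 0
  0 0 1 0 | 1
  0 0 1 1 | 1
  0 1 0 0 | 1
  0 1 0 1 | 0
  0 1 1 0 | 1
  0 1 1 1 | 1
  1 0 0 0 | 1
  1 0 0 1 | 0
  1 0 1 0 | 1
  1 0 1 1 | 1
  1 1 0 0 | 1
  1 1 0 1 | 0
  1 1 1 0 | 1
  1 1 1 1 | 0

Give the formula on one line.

(((~a | (~b & a)) & (c & d)) | ~d)

  ~a = 1111111100000000
  ~b = 1111000011110000
  (~b & a) = 0000000011110000
  (~a | (~b & a)) = 1111111111110000
  (c & d) = 0001000100010001
  ((~a | (~b & a)) & (c & d)) = 0001000100010000
  ~d = 1010101010101010
  (((~a | (~b & a)) & (c & d)) | ~d) = 1011101110111010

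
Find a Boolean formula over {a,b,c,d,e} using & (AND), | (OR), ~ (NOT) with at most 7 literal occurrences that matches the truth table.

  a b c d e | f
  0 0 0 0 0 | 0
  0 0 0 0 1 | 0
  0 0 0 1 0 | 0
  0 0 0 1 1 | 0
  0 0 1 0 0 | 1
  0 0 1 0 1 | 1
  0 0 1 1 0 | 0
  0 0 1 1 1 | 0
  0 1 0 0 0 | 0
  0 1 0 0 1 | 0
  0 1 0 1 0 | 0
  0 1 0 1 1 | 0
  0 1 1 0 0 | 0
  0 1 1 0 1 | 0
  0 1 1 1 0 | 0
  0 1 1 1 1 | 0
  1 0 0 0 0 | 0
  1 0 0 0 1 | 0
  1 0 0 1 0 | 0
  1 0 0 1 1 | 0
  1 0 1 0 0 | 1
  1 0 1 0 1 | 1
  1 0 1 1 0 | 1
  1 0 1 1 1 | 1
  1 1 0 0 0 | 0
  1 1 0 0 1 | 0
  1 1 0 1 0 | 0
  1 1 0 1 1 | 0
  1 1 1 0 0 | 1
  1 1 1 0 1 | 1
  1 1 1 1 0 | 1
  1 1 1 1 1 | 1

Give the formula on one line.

((a | ~b) & ((~d | a) & c))

  ~b = 11111111000000001111111100000000
  (a | ~b) = 11111111000000001111111111111111
  ~d = 11001100110011001100110011001100
  (~d | a) = 11001100110011001111111111111111
  ((~d | a) & c) = 00001100000011000000111100001111
  ((a | ~b) & ((~d | a) & c)) = 00001100000000000000111100001111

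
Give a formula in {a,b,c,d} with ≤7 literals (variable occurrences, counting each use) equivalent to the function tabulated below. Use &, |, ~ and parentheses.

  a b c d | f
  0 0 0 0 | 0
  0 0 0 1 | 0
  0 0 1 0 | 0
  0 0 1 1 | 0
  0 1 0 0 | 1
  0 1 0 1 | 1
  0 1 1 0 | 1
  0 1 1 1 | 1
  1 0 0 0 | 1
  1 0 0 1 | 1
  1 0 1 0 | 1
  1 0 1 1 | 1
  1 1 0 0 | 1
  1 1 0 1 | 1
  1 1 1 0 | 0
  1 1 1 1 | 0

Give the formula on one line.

  ~c = 1100110011001100
  (~c & a) = 0000000011001100
  ~a = 1111111100000000
  (~a & b) = 0000111100000000
  ((~c & a) | (~a & b)) = 0000111111001100
  ~b = 1111000011110000
  (~b & a) = 0000000011110000
  (((~c & a) | (~a & b)) | (~b & a)) = 0000111111111100

(((~c & a) | (~a & b)) | (~b & a))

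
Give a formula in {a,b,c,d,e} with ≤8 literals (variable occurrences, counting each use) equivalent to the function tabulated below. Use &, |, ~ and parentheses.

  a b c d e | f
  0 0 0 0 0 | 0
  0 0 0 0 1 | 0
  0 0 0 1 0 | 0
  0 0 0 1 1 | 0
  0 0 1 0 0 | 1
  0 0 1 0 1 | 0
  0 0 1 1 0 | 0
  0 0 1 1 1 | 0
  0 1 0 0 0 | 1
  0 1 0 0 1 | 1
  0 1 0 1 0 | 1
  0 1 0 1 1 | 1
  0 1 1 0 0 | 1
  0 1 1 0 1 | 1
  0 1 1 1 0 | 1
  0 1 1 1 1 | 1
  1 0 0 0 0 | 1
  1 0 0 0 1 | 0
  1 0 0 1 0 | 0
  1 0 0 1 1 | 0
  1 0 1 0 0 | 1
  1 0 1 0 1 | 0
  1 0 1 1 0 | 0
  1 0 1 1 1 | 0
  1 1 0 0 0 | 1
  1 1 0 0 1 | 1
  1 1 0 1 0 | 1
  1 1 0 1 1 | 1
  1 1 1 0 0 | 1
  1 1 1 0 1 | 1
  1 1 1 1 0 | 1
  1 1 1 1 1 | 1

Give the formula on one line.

  (c | a) = 00001111000011111111111111111111
  ((c | a) | e) = 01011111010111111111111111111111
  ~e = 10101010101010101010101010101010
  ~d = 11001100110011001100110011001100
  (~e & ~d) = 10001000100010001000100010001000
  (((c | a) | e) & (~e & ~d)) = 00001000000010001000100010001000
  (b | (((c | a) | e) & (~e & ~d))) = 00001000111111111000100011111111

(b | (((c | a) | e) & (~e & ~d)))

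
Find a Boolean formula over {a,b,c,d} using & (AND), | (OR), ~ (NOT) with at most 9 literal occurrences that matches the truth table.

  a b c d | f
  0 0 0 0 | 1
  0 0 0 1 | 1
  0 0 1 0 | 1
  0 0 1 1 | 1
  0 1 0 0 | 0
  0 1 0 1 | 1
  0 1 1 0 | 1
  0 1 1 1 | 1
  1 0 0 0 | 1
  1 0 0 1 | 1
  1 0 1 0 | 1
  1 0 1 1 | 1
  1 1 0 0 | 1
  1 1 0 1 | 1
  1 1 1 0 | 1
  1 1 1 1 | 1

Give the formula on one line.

  ~b = 1111000011110000
  (b & c) = 0000001100000011
  (~b | (b & c)) = 1111001111110011
  ~a = 1111111100000000
  ((~b | (b & c)) & ~a) = 1111001100000000
  (d | a) = 0101010111111111
  (((~b | (b & c)) & ~a) | (d | a)) = 1111011111111111

(((~b | (b & c)) & ~a) | (d | a))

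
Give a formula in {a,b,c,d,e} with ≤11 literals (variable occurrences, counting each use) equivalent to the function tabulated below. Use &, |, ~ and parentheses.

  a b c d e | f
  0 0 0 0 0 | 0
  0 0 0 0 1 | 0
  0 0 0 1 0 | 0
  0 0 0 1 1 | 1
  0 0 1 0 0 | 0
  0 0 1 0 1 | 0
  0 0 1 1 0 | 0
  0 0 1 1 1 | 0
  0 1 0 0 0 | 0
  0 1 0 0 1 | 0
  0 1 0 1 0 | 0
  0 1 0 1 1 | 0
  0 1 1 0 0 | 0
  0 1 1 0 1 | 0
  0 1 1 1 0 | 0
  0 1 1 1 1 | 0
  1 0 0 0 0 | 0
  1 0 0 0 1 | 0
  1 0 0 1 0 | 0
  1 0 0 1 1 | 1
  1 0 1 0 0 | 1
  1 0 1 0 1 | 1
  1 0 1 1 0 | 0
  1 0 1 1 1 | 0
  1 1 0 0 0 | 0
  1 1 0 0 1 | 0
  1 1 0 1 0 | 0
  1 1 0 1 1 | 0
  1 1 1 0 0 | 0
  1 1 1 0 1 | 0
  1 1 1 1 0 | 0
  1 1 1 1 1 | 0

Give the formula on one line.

  ~d = 11001100110011001100110011001100
  ~c = 11110000111100001111000011110000
  (~d | ~c) = 11111100111111001111110011111100
  ~b = 11111111000000001111111100000000
  (d & e) = 00010001000100010001000100010001
  ((d & e) | c) = 00011111000111110001111100011111
  (((d & e) | c) | b) = 00011111111111110001111111111111
  (~b & (((d & e) | c) | b)) = 00011111000000000001111100000000
  ((~d | ~c) & (~b & (((d & e) | c) | b))) = 00011100000000000001110000000000
  (d | a) = 00110011001100111111111111111111
  (((~d | ~c) & (~b & (((d & e) | c) | b))) & (d | a)) = 00010000000000000001110000000000

(((~d | ~c) & (~b & (((d & e) | c) | b))) & (d | a))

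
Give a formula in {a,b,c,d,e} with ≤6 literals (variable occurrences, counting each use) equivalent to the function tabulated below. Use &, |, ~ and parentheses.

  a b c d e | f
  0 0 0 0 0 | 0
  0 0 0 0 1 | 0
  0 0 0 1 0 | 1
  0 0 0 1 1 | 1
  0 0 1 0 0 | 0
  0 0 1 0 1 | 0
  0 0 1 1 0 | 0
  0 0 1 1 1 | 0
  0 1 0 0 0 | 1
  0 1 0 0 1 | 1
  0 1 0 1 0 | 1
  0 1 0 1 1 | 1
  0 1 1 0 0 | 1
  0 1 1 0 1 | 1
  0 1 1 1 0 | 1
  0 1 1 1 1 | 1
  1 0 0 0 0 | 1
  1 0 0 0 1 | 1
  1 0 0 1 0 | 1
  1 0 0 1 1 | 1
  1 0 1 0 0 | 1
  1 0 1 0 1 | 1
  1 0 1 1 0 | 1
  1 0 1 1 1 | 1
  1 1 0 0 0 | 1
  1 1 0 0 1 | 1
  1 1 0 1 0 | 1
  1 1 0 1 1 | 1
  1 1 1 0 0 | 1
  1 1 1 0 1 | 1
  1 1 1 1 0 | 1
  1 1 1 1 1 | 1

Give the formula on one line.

((a | b) | (~c & d))

  (a | b) = 00000000111111111111111111111111
  ~c = 11110000111100001111000011110000
  (~c & d) = 00110000001100000011000000110000
  ((a | b) | (~c & d)) = 00110000111111111111111111111111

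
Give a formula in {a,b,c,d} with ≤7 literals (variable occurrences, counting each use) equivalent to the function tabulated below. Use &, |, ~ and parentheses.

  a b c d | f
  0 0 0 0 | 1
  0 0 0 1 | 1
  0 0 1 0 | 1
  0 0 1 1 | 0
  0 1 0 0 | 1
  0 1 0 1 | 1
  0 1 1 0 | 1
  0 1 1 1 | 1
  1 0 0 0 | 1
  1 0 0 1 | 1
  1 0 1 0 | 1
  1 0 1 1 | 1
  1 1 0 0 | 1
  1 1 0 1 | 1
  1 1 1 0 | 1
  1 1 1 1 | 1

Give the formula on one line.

(((~c & (~d | ~b)) | b) | ((a | ~d) | ~c))

  ~c = 1100110011001100
  ~d = 1010101010101010
  ~b = 1111000011110000
  (~d | ~b) = 1111101011111010
  (~c & (~d | ~b)) = 1100100011001000
  ((~c & (~d | ~b)) | b) = 1100111111001111
  (a | ~d) = 1010101011111111
  ((a | ~d) | ~c) = 1110111011111111
  (((~c & (~d | ~b)) | b) | ((a | ~d) | ~c)) = 1110111111111111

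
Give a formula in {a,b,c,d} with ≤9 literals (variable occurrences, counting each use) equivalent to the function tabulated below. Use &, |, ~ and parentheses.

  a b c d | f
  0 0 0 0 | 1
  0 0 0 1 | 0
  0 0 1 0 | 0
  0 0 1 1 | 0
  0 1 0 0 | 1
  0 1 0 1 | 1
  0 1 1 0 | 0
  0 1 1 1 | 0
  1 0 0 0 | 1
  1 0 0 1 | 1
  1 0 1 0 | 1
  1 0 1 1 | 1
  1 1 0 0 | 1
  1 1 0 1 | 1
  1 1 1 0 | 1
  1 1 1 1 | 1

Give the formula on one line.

  ~d = 1010101010101010
  ~c = 1100110011001100
  (~d & ~c) = 1000100010001000
  ((~d & ~c) | a) = 1000100011111111
  (c & a) = 0000000000110011
  (~c & b) = 0000110000001100
  ((c & a) | (~c & b)) = 0000110000111111
  (((~d & ~c) | a) | ((c & a) | (~c & b))) = 1000110011111111

(((~d & ~c) | a) | ((c & a) | (~c & b)))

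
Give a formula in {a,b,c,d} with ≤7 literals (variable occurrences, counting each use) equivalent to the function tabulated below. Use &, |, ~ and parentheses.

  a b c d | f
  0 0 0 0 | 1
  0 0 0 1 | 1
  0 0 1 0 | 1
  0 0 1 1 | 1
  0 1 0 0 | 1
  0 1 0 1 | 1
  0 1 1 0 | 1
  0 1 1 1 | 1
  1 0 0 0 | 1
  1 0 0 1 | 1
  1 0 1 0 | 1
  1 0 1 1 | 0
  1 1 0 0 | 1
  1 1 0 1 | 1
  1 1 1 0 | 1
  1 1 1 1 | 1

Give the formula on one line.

(((~c | (~a & (~b & c))) | b) | (~d | b))

  ~c = 1100110011001100
  ~a = 1111111100000000
  ~b = 1111000011110000
  (~b & c) = 0011000000110000
  (~a & (~b & c)) = 0011000000000000
  (~c | (~a & (~b & c))) = 1111110011001100
  ((~c | (~a & (~b & c))) | b) = 1111111111001111
  ~d = 1010101010101010
  (~d | b) = 1010111110101111
  (((~c | (~a & (~b & c))) | b) | (~d | b)) = 1111111111101111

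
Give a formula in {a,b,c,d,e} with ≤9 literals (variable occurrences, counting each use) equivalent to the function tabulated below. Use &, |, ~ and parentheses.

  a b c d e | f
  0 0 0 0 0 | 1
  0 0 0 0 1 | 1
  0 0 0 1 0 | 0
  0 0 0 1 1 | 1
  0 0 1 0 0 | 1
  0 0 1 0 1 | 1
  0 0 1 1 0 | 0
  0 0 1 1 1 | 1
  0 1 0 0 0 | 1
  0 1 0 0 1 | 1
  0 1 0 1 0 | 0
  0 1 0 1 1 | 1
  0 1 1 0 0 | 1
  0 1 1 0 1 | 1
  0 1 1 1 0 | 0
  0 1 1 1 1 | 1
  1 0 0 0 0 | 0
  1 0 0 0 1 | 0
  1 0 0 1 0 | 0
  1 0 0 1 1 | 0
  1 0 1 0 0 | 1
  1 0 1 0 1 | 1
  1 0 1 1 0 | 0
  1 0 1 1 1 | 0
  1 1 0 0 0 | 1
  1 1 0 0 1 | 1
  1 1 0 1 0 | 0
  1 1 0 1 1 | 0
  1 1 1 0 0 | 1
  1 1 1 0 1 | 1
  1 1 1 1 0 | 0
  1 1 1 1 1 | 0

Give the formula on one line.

(((c | b) & ~d) | (~a & (e | ~d)))

  (c | b) = 00001111111111110000111111111111
  ~d = 11001100110011001100110011001100
  ((c | b) & ~d) = 00001100110011000000110011001100
  ~a = 11111111111111110000000000000000
  (e | ~d) = 11011101110111011101110111011101
  (~a & (e | ~d)) = 11011101110111010000000000000000
  (((c | b) & ~d) | (~a & (e | ~d))) = 11011101110111010000110011001100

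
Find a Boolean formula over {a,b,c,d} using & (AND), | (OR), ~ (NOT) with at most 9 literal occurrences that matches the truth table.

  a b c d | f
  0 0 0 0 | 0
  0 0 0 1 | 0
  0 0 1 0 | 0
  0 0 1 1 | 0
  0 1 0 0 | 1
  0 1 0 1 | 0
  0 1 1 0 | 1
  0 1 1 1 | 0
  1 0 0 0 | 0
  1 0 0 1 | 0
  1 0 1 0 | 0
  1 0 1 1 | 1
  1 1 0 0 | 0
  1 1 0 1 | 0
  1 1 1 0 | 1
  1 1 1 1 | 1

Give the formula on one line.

  ~d = 1010101010101010
  (~d | a) = 1010101011111111
  ~a = 1111111100000000
  (c | ~a) = 1111111100110011
  ~b = 1111000011110000
  ((c | ~a) | ~b) = 1111111111110011
  (d | b) = 0101111101011111
  (((c | ~a) | ~b) & (d | b)) = 0101111101010011
  ((~d | a) & (((c | ~a) | ~b) & (d | b))) = 0000101001010011
  (~a | c) = 1111111100110011
  (((~d | a) & (((c | ~a) | ~b) & (d | b))) & (~a | c)) = 0000101000010011

(((~d | a) & (((c | ~a) | ~b) & (d | b))) & (~a | c))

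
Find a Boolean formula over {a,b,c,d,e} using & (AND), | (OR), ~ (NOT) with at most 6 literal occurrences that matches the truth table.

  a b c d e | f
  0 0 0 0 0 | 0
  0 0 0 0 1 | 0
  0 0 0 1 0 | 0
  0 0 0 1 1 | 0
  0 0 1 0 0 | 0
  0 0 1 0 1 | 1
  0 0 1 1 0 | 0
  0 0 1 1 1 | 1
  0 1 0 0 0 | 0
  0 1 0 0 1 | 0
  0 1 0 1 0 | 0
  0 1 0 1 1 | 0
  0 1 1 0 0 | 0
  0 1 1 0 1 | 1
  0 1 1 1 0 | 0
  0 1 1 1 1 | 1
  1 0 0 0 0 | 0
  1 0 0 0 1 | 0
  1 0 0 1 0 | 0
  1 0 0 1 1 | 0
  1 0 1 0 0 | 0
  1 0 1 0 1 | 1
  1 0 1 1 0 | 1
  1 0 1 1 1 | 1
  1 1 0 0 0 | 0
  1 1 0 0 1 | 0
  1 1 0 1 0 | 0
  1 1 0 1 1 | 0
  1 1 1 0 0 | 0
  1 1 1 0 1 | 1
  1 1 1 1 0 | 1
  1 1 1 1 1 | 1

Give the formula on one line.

(((d & a) | e) & c)

  (d & a) = 00000000000000000011001100110011
  ((d & a) | e) = 01010101010101010111011101110111
  (((d & a) | e) & c) = 00000101000001010000011100000111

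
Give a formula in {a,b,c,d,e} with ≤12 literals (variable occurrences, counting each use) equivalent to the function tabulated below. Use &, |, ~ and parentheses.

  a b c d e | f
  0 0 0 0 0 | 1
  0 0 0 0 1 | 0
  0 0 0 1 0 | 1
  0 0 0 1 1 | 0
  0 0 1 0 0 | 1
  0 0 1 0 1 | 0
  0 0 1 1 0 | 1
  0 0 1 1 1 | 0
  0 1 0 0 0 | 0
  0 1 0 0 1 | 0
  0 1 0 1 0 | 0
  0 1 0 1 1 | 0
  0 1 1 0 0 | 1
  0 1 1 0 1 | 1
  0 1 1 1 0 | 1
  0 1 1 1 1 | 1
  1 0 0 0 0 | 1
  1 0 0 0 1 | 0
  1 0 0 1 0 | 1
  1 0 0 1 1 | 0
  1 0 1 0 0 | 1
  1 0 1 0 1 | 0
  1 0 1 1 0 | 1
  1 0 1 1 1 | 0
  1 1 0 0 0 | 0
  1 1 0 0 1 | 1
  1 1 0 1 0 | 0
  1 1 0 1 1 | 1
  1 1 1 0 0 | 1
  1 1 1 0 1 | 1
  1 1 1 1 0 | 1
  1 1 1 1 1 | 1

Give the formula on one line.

  ~e = 10101010101010101010101010101010
  (~e | b) = 10101010111111111010101011111111
  (e & a) = 00000000000000000101010101010101
  ((e & a) & b) = 00000000000000000000000001010101
  (b | d) = 00110011111111110011001111111111
  ((b | d) & c) = 00000011000011110000001100001111
  ~b = 11111111000000001111111100000000
  (((b | d) & c) | ~b) = 11111111000011111111111100001111
  (((e & a) & b) | (((b | d) & c) | ~b)) = 11111111000011111111111101011111
  ((~e | b) & (((e & a) & b) | (((b | d) & c) | ~b))) = 10101010000011111010101001011111

((~e | b) & (((e & a) & b) | (((b | d) & c) | ~b)))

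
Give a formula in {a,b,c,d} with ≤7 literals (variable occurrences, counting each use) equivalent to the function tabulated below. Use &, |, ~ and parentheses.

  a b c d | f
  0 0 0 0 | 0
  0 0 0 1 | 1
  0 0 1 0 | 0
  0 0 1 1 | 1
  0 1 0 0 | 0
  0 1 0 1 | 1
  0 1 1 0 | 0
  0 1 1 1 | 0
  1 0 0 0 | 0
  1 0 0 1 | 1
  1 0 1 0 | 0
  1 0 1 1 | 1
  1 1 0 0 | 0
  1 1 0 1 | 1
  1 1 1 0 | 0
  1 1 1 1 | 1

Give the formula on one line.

  ~b = 1111000011110000
  ~c = 1100110011001100
  (~c | a) = 1100110011111111
  (~b | (~c | a)) = 1111110011111111
  ((~b | (~c | a)) & d) = 0101010001010101

((~b | (~c | a)) & d)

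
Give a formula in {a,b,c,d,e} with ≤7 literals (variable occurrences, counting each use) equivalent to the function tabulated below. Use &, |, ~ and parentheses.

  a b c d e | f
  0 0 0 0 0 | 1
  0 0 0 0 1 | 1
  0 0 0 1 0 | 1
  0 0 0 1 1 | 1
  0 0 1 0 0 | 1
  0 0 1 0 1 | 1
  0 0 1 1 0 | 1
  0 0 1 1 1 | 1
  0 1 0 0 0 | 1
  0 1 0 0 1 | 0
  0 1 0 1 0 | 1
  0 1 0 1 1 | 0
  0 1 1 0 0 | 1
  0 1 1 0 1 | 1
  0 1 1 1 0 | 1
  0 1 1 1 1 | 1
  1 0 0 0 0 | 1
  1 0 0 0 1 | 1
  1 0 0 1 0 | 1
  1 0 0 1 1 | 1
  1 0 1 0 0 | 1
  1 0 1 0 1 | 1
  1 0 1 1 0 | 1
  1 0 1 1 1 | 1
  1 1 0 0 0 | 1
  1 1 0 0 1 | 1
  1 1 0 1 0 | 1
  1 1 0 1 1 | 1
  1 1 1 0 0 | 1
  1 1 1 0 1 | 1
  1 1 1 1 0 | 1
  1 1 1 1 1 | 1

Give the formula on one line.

  ~c = 11110000111100001111000011110000
  ~e = 10101010101010101010101010101010
  (b & ~e) = 00000000101010100000000010101010
  (~c & (b & ~e)) = 00000000101000000000000010100000
  ~b = 11111111000000001111111100000000
  ((~c & (b & ~e)) | ~b) = 11111111101000001111111110100000
  (((~c & (b & ~e)) | ~b) | c) = 11111111101011111111111110101111
  (a | (((~c & (b & ~e)) | ~b) | c)) = 11111111101011111111111111111111

(a | (((~c & (b & ~e)) | ~b) | c))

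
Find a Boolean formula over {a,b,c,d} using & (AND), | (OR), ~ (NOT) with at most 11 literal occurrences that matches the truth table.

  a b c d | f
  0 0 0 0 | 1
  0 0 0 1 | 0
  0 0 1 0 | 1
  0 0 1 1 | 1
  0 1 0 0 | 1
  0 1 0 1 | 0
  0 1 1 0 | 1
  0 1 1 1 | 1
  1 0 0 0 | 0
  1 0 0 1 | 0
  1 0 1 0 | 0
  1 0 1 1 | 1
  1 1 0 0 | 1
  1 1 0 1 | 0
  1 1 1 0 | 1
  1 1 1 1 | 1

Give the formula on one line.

  ~d = 1010101010101010
  (~d & b) = 0000101000001010
  ~a = 1111111100000000
  (b | ~a) = 1111111100001111
  (~d & (b | ~a)) = 1010101000001010
  ((~d & (b | ~a)) | c) = 1011101100111011
  (~a & ((~d & (b | ~a)) | c)) = 1011101100000000
  ((~d & b) | (~a & ((~d & (b | ~a)) | c))) = 1011101100001010
  (c & d) = 0001000100010001
  (((~d & b) | (~a & ((~d & (b | ~a)) | c))) | (c & d)) = 1011101100011011

(((~d & b) | (~a & ((~d & (b | ~a)) | c))) | (c & d))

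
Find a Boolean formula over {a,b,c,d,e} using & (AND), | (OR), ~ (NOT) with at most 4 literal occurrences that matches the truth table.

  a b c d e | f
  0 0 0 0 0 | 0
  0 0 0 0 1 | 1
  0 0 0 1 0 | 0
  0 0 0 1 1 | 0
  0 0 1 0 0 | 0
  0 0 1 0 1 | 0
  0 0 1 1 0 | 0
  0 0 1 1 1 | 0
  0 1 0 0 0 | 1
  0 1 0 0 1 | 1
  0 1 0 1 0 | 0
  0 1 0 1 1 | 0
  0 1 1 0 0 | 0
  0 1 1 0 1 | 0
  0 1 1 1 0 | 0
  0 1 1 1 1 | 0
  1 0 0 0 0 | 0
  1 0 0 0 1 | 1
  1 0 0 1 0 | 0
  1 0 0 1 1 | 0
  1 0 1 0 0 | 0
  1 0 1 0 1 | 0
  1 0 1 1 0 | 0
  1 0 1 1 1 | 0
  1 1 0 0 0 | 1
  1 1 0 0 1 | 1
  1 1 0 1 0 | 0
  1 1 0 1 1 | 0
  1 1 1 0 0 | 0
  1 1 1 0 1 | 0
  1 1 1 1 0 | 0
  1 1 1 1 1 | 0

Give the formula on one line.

((~c & ~d) & (b | e))

  ~c = 11110000111100001111000011110000
  ~d = 11001100110011001100110011001100
  (~c & ~d) = 11000000110000001100000011000000
  (b | e) = 01010101111111110101010111111111
  ((~c & ~d) & (b | e)) = 01000000110000000100000011000000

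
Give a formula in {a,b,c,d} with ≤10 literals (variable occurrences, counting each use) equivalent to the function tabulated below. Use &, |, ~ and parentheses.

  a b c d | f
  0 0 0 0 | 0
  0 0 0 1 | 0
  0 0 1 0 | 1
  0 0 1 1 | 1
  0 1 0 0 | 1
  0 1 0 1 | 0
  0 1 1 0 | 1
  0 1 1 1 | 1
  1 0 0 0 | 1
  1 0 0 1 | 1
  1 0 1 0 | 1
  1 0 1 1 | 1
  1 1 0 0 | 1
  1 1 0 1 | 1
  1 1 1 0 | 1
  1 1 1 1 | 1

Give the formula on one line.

  (a | c) = 0011001111111111
  ~d = 1010101010101010
  ~a = 1111111100000000
  (~d & ~a) = 1010101000000000
  (d | (~d & ~a)) = 1111111101010101
  ~c = 1100110011001100
  (b & ~c) = 0000110000001100
  ((d | (~d & ~a)) & (b & ~c)) = 0000110000000100
  (((d | (~d & ~a)) & (b & ~c)) & ~d) = 0000100000000000
  ((a | c) | (((d | (~d & ~a)) & (b & ~c)) & ~d)) = 0011101111111111

((a | c) | (((d | (~d & ~a)) & (b & ~c)) & ~d))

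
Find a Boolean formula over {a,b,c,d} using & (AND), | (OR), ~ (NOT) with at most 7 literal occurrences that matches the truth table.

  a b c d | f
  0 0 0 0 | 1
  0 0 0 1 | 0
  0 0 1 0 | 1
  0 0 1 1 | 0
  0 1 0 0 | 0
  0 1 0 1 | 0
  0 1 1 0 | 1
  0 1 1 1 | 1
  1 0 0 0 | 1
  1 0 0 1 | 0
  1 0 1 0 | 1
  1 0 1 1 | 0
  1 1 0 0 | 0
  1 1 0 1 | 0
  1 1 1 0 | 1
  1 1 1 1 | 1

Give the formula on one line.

  ~d = 1010101010101010
  (b | ~d) = 1010111110101111
  ~b = 1111000011110000
  (~b | c) = 1111001111110011
  ((b | ~d) & (~b | c)) = 1010001110100011

((b | ~d) & (~b | c))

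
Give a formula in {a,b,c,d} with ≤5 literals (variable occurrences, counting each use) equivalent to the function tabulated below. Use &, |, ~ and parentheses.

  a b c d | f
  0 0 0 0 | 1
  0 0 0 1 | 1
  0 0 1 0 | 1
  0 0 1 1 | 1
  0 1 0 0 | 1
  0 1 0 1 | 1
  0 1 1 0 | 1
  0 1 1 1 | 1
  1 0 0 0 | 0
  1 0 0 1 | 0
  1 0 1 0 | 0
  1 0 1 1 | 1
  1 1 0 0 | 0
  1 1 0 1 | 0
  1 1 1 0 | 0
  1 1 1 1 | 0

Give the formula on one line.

(~a | (~b & (c & d)))

  ~a = 1111111100000000
  ~b = 1111000011110000
  (c & d) = 0001000100010001
  (~b & (c & d)) = 0001000000010000
  (~a | (~b & (c & d))) = 1111111100010000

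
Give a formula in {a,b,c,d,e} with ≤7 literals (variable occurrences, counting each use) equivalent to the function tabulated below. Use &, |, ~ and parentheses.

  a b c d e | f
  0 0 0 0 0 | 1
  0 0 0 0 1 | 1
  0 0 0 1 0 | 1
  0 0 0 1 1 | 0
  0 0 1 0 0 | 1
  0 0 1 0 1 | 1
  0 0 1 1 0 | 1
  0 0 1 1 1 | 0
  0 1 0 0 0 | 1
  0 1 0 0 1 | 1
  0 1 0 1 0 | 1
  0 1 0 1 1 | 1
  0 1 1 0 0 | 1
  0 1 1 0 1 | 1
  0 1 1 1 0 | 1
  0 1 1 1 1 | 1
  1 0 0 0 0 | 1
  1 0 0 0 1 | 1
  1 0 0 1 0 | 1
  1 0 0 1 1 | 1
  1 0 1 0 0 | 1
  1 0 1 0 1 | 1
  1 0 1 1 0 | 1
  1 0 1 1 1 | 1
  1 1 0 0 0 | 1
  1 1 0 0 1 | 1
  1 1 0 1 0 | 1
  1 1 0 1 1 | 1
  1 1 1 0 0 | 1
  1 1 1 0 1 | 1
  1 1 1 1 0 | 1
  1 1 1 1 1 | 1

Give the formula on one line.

  ~e = 10101010101010101010101010101010
  ~d = 11001100110011001100110011001100
  (a | ~d) = 11001100110011001111111111111111
  ((a | ~d) | b) = 11001100111111111111111111111111
  (~e | ((a | ~d) | b)) = 11101110111111111111111111111111

(~e | ((a | ~d) | b))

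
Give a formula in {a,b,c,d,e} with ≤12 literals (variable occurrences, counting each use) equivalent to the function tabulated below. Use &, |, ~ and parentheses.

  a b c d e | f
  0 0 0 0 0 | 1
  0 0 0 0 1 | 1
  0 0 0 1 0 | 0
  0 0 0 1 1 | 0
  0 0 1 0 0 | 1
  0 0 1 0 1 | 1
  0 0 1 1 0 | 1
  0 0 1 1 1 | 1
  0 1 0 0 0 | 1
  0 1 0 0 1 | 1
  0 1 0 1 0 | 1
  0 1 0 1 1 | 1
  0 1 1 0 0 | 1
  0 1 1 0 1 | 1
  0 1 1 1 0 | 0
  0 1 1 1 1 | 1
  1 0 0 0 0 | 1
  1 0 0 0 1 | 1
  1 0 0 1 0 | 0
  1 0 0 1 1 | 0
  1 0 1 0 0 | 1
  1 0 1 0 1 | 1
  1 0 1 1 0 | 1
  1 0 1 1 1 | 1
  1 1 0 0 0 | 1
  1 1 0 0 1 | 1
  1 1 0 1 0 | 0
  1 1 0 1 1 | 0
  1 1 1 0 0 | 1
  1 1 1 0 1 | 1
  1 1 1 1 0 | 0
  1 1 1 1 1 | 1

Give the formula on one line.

  ~d = 11001100110011001100110011001100
  (~d | c) = 11001111110011111100111111001111
  ~b = 11111111000000001111111100000000
  (~b | ~d) = 11111111110011001111111111001100
  ((~b | ~d) | e) = 11111111110111011111111111011101
  ((~d | c) & ((~b | ~d) | e)) = 11001111110011011100111111001101
  ~c = 11110000111100001111000011110000
  (~c | a) = 11110000111100001111111111111111
  ((~c | a) & b) = 00000000111100000000000011111111
  ~a = 11111111111111110000000000000000
  (((~c | a) & b) & ~a) = 00000000111100000000000000000000
  (((~d | c) & ((~b | ~d) | e)) | (((~c | a) & b) & ~a)) = 11001111111111011100111111001101

(((~d | c) & ((~b | ~d) | e)) | (((~c | a) & b) & ~a))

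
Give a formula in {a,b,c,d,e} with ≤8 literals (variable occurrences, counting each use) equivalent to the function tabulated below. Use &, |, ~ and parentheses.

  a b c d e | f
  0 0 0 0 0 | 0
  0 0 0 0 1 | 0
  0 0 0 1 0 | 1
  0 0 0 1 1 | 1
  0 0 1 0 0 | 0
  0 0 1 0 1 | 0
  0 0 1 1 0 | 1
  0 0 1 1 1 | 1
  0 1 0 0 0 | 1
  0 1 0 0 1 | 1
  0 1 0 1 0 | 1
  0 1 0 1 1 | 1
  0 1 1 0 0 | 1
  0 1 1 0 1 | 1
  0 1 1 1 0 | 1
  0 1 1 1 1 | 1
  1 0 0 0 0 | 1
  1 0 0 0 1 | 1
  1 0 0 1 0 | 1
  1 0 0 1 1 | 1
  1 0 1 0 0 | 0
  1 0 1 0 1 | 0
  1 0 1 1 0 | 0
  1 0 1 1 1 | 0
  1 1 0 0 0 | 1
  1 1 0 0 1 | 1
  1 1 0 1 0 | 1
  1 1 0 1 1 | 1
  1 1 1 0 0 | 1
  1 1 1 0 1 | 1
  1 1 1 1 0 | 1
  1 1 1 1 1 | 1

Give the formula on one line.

(b | ((~c & (c | a)) | (d & (~a & ~b))))

  ~c = 11110000111100001111000011110000
  (c | a) = 00001111000011111111111111111111
  (~c & (c | a)) = 00000000000000001111000011110000
  ~a = 11111111111111110000000000000000
  ~b = 11111111000000001111111100000000
  (~a & ~b) = 11111111000000000000000000000000
  (d & (~a & ~b)) = 00110011000000000000000000000000
  ((~c & (c | a)) | (d & (~a & ~b))) = 00110011000000001111000011110000
  (b | ((~c & (c | a)) | (d & (~a & ~b)))) = 00110011111111111111000011111111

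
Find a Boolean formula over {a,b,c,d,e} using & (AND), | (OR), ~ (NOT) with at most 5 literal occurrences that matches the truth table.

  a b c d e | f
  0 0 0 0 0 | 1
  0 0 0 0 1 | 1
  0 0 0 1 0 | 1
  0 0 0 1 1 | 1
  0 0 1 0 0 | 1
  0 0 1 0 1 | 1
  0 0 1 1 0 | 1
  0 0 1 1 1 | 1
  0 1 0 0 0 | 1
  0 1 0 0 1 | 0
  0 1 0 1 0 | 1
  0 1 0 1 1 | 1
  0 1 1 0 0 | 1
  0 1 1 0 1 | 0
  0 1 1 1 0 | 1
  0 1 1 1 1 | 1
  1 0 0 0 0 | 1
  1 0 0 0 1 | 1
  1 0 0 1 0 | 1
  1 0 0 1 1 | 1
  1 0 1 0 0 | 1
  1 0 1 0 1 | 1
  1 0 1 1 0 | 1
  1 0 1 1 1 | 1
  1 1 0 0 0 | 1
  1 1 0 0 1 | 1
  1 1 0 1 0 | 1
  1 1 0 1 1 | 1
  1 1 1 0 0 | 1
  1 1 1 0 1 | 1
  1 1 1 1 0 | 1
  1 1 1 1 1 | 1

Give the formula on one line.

(((~e | ~b) | (e & d)) | a)

  ~e = 10101010101010101010101010101010
  ~b = 11111111000000001111111100000000
  (~e | ~b) = 11111111101010101111111110101010
  (e & d) = 00010001000100010001000100010001
  ((~e | ~b) | (e & d)) = 11111111101110111111111110111011
  (((~e | ~b) | (e & d)) | a) = 11111111101110111111111111111111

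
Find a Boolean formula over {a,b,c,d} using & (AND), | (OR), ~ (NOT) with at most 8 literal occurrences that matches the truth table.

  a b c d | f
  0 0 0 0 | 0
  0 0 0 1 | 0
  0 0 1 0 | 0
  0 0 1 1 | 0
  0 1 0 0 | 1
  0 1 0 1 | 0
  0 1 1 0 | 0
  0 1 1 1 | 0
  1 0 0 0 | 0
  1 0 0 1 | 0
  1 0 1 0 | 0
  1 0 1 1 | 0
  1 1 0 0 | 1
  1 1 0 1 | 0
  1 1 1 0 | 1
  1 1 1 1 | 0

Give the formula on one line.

  ~d = 1010101010101010
  (d | b) = 0101111101011111
  (a & (d | b)) = 0000000001011111
  ~c = 1100110011001100
  (b & ~c) = 0000110000001100
  ((a & (d | b)) | (b & ~c)) = 0000110001011111
  (~d & ((a & (d | b)) | (b & ~c))) = 0000100000001010

(~d & ((a & (d | b)) | (b & ~c)))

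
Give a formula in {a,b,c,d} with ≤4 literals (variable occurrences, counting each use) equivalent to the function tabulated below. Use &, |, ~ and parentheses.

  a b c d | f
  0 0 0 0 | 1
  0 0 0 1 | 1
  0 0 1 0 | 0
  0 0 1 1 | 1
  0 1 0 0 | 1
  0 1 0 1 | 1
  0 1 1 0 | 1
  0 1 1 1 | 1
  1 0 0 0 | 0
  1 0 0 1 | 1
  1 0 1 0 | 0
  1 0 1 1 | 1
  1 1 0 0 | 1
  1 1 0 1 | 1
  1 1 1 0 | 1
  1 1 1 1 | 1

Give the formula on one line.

(d | ((~c & ~a) | b))

  ~c = 1100110011001100
  ~a = 1111111100000000
  (~c & ~a) = 1100110000000000
  ((~c & ~a) | b) = 1100111100001111
  (d | ((~c & ~a) | b)) = 1101111101011111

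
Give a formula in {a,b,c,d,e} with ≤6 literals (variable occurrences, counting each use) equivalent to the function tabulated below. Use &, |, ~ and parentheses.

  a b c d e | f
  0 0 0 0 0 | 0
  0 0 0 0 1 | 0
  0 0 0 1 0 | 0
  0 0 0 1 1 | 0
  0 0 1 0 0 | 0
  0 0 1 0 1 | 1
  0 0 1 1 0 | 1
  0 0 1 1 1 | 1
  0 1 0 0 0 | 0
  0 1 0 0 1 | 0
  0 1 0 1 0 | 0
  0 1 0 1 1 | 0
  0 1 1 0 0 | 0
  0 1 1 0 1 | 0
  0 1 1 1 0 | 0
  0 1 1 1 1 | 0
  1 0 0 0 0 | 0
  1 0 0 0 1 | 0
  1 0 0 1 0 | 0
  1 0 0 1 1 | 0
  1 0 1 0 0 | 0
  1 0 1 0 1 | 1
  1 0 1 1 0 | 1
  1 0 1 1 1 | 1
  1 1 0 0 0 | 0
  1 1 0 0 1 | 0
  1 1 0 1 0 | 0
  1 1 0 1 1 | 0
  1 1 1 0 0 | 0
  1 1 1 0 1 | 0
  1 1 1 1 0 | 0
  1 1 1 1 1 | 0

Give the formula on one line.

((d | (c & (e | b))) & (c & ~b))

  (e | b) = 01010101111111110101010111111111
  (c & (e | b)) = 00000101000011110000010100001111
  (d | (c & (e | b))) = 00110111001111110011011100111111
  ~b = 11111111000000001111111100000000
  (c & ~b) = 00001111000000000000111100000000
  ((d | (c & (e | b))) & (c & ~b)) = 00000111000000000000011100000000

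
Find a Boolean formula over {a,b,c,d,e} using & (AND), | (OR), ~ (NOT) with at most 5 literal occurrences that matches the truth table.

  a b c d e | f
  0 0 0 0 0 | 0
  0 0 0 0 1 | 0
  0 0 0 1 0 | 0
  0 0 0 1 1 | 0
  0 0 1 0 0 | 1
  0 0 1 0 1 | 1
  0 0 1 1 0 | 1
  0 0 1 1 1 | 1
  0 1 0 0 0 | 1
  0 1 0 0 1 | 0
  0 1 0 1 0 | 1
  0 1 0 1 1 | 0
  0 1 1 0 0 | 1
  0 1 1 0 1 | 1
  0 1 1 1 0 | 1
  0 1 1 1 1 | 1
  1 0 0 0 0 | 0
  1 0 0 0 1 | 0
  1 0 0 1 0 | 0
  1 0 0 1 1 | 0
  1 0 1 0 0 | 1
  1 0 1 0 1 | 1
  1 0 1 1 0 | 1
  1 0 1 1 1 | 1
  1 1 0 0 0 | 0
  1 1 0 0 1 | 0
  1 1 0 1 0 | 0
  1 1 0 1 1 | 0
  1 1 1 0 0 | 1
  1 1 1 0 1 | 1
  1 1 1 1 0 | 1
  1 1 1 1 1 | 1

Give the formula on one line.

((~e & ((c | ~a) & b)) | c)

  ~e = 10101010101010101010101010101010
  ~a = 11111111111111110000000000000000
  (c | ~a) = 11111111111111110000111100001111
  ((c | ~a) & b) = 00000000111111110000000000001111
  (~e & ((c | ~a) & b)) = 00000000101010100000000000001010
  ((~e & ((c | ~a) & b)) | c) = 00001111101011110000111100001111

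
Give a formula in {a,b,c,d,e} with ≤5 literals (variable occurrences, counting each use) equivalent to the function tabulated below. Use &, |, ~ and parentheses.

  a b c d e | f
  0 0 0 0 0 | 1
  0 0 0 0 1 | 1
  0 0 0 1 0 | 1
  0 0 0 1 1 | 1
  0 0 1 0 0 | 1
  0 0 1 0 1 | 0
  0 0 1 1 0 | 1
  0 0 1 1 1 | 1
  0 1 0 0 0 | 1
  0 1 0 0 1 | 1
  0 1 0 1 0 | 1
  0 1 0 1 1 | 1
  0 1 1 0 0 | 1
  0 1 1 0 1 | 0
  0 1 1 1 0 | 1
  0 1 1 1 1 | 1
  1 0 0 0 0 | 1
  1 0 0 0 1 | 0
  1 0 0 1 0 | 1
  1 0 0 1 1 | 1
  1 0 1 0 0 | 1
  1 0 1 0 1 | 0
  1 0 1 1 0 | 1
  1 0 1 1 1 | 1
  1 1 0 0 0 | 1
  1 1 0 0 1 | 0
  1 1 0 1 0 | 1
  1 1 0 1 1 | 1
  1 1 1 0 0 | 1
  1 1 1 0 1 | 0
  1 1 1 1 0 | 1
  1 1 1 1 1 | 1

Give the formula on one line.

  ~a = 11111111111111110000000000000000
  ~c = 11110000111100001111000011110000
  (~a & ~c) = 11110000111100000000000000000000
  (d | (~a & ~c)) = 11110011111100110011001100110011
  ~e = 10101010101010101010101010101010
  ((d | (~a & ~c)) | ~e) = 11111011111110111011101110111011

((d | (~a & ~c)) | ~e)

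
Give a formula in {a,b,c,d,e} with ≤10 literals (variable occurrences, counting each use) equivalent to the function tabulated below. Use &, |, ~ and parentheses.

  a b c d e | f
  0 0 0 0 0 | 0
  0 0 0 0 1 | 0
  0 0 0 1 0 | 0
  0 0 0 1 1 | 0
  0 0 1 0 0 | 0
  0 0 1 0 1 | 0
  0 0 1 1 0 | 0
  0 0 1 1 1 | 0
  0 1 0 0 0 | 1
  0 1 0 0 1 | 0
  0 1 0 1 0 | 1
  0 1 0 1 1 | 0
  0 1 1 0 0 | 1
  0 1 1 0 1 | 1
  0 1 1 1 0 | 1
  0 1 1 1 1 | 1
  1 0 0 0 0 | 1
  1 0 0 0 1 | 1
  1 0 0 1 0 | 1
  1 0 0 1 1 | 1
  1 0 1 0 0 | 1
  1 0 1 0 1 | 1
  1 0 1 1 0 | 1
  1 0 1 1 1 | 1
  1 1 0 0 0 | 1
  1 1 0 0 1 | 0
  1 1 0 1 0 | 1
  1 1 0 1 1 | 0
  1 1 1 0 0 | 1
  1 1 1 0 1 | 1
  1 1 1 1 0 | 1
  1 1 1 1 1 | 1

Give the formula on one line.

  ~e = 10101010101010101010101010101010
  (a & ~e) = 00000000000000001010101010101010
  (b & ~e) = 00000000101010100000000010101010
  ((a & ~e) | (b & ~e)) = 00000000101010101010101010101010
  (b & c) = 00000000000011110000000000001111
  (((a & ~e) | (b & ~e)) | (b & c)) = 00000000101011111010101010101111
  ~b = 11111111000000001111111100000000
  (~b | ~e) = 11111111101010101111111110101010
  ((~b | ~e) & a) = 00000000000000001111111110101010
  ((((a & ~e) | (b & ~e)) | (b & c)) | ((~b | ~e) & a)) = 00000000101011111111111110101111

((((a & ~e) | (b & ~e)) | (b & c)) | ((~b | ~e) & a))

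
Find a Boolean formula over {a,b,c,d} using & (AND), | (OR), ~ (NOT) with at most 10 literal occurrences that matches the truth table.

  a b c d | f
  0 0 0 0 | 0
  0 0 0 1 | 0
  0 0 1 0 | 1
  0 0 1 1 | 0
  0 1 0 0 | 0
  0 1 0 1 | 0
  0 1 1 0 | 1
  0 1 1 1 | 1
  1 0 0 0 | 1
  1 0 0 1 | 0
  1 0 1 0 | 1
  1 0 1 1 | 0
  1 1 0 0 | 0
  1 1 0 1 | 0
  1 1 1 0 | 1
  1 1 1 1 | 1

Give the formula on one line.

  ~d = 1010101010101010
  ~c = 1100110011001100
  (~d & ~c) = 1000100010001000
  (a & (~d & ~c)) = 0000000010001000
  ~b = 1111000011110000
  ((a & (~d & ~c)) & ~b) = 0000000010000000
  (~d | b) = 1010111110101111
  (c & (~d | b)) = 0010001100100011
  (((a & (~d & ~c)) & ~b) | (c & (~d | b))) = 0010001110100011

(((a & (~d & ~c)) & ~b) | (c & (~d | b)))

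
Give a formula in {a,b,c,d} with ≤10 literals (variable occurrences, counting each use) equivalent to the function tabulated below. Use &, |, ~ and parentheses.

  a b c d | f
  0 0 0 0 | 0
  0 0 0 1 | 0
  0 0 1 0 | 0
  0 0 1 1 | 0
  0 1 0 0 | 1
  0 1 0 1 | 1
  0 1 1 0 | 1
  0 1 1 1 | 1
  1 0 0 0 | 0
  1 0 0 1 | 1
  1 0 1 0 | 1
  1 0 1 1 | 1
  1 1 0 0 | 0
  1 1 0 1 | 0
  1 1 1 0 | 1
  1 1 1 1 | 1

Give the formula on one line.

(((~b | ~a) & ((a & d) | b)) | (a & c))

  ~b = 1111000011110000
  ~a = 1111111100000000
  (~b | ~a) = 1111111111110000
  (a & d) = 0000000001010101
  ((a & d) | b) = 0000111101011111
  ((~b | ~a) & ((a & d) | b)) = 0000111101010000
  (a & c) = 0000000000110011
  (((~b | ~a) & ((a & d) | b)) | (a & c)) = 0000111101110011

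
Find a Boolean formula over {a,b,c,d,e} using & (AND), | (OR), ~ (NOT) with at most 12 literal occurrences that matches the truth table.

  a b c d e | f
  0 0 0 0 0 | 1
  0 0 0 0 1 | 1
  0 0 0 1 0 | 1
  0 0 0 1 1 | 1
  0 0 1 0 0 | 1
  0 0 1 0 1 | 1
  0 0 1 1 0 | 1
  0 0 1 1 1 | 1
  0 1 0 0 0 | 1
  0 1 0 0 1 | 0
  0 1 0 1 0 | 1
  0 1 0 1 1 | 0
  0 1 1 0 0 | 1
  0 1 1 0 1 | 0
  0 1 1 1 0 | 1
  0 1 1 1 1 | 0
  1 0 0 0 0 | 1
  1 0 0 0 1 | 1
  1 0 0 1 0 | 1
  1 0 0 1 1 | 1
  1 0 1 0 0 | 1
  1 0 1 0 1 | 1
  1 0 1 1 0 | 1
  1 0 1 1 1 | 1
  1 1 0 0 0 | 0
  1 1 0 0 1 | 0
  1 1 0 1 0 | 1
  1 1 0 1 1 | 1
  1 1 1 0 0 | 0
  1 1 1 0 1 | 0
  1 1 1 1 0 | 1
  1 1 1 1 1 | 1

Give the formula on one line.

  ~e = 10101010101010101010101010101010
  (~e | a) = 10101010101010101111111111111111
  ~b = 11111111000000001111111100000000
  ~d = 11001100110011001100110011001100
  (e | ~d) = 11011101110111011101110111011101
  (~b & (e | ~d)) = 11011101000000001101110100000000
  ((~e | a) | (~b & (e | ~d))) = 11111111101010101111111111111111
  (a & d) = 00000000000000000011001100110011
  (~b | (a & d)) = 11111111000000001111111100110011
  ~a = 11111111111111110000000000000000
  ((~b | (a & d)) | ~a) = 11111111111111111111111100110011
  (((~e | a) | (~b & (e | ~d))) & ((~b | (a & d)) | ~a)) = 11111111101010101111111100110011

(((~e | a) | (~b & (e | ~d))) & ((~b | (a & d)) | ~a))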